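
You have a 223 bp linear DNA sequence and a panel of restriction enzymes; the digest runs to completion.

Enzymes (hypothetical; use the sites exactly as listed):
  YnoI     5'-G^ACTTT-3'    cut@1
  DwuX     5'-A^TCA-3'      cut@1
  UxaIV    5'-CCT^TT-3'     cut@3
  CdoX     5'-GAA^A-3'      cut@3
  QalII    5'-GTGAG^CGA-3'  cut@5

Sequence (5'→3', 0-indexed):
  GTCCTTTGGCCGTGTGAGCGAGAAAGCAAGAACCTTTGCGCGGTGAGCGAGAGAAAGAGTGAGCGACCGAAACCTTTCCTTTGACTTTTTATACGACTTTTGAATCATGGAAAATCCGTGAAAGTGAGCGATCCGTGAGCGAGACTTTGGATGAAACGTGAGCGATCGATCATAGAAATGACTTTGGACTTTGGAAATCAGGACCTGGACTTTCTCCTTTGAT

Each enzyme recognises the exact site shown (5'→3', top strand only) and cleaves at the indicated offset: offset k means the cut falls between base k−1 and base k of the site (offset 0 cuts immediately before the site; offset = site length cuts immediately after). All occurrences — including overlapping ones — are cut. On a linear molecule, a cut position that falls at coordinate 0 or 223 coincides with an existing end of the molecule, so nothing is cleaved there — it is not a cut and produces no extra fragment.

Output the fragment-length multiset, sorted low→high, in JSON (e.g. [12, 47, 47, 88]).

Site scan:
  YnoI (GACTTT, off=1): starts [82, 94, 142, 179, 186, 207] → cuts [83, 95, 143, 180, 187, 208]
  DwuX (ATCA, off=1): starts [103, 168, 196] → cuts [104, 169, 197]
  UxaIV (CCTTT, off=3): starts [2, 32, 72, 77, 215] → cuts [5, 35, 75, 80, 218]
  CdoX (GAAA, off=3): starts [21, 52, 68, 109, 119, 152, 174, 193] → cuts [24, 55, 71, 112, 122, 155, 177, 196]
  QalII (GTGAGCGA, off=5): starts [13, 42, 58, 123, 134, 157] → cuts [18, 47, 63, 128, 139, 162]

Pooled cuts: [5, 18, 24, 35, 47, 55, 63, 71, 75, 80, 83, 95, 104, 112, 122, 128, 139, 143, 155, 162, 169, 177, 180, 187, 196, 197, 208, 218]

Fragments:
  [0,5): 5 bp
  [5,18): 13 bp
  [18,24): 6 bp
  [24,35): 11 bp
  [35,47): 12 bp
  [47,55): 8 bp
  [55,63): 8 bp
  [63,71): 8 bp
  [71,75): 4 bp
  [75,80): 5 bp
  [80,83): 3 bp
  [83,95): 12 bp
  [95,104): 9 bp
  [104,112): 8 bp
  [112,122): 10 bp
  [122,128): 6 bp
  [128,139): 11 bp
  [139,143): 4 bp
  [143,155): 12 bp
  [155,162): 7 bp
  [162,169): 7 bp
  [169,177): 8 bp
  [177,180): 3 bp
  [180,187): 7 bp
  [187,196): 9 bp
  [196,197): 1 bp
  [197,208): 11 bp
  [208,218): 10 bp
  [218,223): 5 bp

[1,3,3,4,4,5,5,5,6,6,7,7,7,8,8,8,8,8,9,9,10,10,11,11,11,12,12,12,13]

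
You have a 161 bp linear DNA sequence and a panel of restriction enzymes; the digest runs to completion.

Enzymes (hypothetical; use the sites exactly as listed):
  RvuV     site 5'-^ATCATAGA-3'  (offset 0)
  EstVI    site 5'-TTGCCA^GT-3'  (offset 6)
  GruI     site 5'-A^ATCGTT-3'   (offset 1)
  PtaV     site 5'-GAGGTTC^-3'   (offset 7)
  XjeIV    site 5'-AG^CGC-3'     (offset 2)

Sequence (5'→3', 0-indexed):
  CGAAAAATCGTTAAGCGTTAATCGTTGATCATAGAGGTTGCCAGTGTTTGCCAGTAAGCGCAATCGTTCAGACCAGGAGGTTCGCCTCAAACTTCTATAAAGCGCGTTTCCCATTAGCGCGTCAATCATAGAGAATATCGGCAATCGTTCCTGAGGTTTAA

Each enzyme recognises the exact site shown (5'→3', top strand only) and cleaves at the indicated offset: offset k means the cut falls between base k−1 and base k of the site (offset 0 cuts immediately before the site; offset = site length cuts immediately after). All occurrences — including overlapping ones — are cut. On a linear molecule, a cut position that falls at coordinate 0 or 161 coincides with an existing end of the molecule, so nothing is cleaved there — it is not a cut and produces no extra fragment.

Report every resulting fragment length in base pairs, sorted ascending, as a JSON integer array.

[4,5,6,7,7,10,14,15,16,18,19,19,21]

Site scan:
  RvuV (ATCATAGA, off=0): starts [27, 124] → cuts [27, 124]
  EstVI (TTGCCAGT, off=6): starts [37, 47] → cuts [43, 53]
  GruI (AATCGTT, off=1): starts [5, 19, 61, 142] → cuts [6, 20, 62, 143]
  PtaV (GAGGTTC, off=7): starts [76] → cuts [83]
  XjeIV (AGCGC, off=2): starts [56, 100, 115] → cuts [58, 102, 117]

Pooled cuts: [6, 20, 27, 43, 53, 58, 62, 83, 102, 117, 124, 143]

Fragment lengths:
  [0,6): 6 bp
  [6,20): 14 bp
  [20,27): 7 bp
  [27,43): 16 bp
  [43,53): 10 bp
  [53,58): 5 bp
  [58,62): 4 bp
  [62,83): 21 bp
  [83,102): 19 bp
  [102,117): 15 bp
  [117,124): 7 bp
  [124,143): 19 bp
  [143,161): 18 bp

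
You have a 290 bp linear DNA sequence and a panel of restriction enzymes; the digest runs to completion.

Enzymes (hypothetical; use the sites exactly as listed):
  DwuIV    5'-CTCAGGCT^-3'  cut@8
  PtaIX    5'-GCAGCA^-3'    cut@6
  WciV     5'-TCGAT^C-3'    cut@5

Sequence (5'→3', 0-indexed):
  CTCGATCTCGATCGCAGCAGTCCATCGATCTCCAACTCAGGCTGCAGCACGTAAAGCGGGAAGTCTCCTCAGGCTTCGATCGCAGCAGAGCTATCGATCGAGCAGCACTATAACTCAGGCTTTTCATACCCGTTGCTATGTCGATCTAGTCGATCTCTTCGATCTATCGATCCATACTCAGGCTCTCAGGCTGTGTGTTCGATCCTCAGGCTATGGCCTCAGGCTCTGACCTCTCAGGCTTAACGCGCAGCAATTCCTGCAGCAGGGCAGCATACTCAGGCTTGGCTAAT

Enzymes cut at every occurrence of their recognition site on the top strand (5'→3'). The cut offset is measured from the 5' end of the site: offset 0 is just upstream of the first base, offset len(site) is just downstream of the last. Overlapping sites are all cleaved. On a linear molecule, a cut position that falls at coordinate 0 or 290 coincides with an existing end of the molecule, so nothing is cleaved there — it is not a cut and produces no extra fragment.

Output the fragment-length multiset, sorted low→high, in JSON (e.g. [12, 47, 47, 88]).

[5,6,6,6,7,7,8,8,8,8,9,9,9,9,10,10,11,11,12,12,13,13,14,14,15,24,26]

Per-enzyme occurrences:
  DwuIV CTCAGGCT/8: at [35, 67, 113, 176, 184, 204, 217, 232, 274] ⇒ [43, 75, 121, 184, 192, 212, 225, 240, 282]
  PtaIX GCAGCA/6: at [13, 43, 81, 101, 246, 258, 266] ⇒ [19, 49, 87, 107, 252, 264, 272]
  WciV TCGATC/5: at [1, 7, 24, 75, 93, 140, 149, 158, 166, 198] ⇒ [6, 12, 29, 80, 98, 145, 154, 163, 171, 203]

Pooled cuts: [6, 12, 19, 29, 43, 49, 75, 80, 87, 98, 107, 121, 145, 154, 163, 171, 184, 192, 203, 212, 225, 240, 252, 264, 272, 282]

Fragment lengths:
  [0,6): 6 bp
  [6,12): 6 bp
  [12,19): 7 bp
  [19,29): 10 bp
  [29,43): 14 bp
  [43,49): 6 bp
  [49,75): 26 bp
  [75,80): 5 bp
  [80,87): 7 bp
  [87,98): 11 bp
  [98,107): 9 bp
  [107,121): 14 bp
  [121,145): 24 bp
  [145,154): 9 bp
  [154,163): 9 bp
  [163,171): 8 bp
  [171,184): 13 bp
  [184,192): 8 bp
  [192,203): 11 bp
  [203,212): 9 bp
  [212,225): 13 bp
  [225,240): 15 bp
  [240,252): 12 bp
  [252,264): 12 bp
  [264,272): 8 bp
  [272,282): 10 bp
  [282,290): 8 bp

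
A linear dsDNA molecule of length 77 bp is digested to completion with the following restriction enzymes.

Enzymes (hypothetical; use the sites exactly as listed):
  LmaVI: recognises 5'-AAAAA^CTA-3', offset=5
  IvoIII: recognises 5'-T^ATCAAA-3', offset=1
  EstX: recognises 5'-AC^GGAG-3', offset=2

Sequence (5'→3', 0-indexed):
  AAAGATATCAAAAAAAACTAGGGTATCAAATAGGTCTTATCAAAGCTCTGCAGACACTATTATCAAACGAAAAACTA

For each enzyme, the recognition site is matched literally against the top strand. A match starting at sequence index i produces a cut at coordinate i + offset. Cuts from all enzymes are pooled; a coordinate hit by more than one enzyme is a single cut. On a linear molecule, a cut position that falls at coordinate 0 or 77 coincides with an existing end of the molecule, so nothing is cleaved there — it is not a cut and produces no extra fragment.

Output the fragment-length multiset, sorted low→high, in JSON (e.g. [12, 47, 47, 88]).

Per-enzyme occurrences:
  LmaVI AAAAACTA/5: at [12, 69] ⇒ [17, 74]
  IvoIII TATCAAA/1: at [5, 23, 37, 60] ⇒ [6, 24, 38, 61]
  EstX (ACGGAG, off=2): no sites

Pooled cuts: [6, 17, 24, 38, 61, 74]

Fragment lengths:
  [0,6): 6 bp
  [6,17): 11 bp
  [17,24): 7 bp
  [24,38): 14 bp
  [38,61): 23 bp
  [61,74): 13 bp
  [74,77): 3 bp

[3,6,7,11,13,14,23]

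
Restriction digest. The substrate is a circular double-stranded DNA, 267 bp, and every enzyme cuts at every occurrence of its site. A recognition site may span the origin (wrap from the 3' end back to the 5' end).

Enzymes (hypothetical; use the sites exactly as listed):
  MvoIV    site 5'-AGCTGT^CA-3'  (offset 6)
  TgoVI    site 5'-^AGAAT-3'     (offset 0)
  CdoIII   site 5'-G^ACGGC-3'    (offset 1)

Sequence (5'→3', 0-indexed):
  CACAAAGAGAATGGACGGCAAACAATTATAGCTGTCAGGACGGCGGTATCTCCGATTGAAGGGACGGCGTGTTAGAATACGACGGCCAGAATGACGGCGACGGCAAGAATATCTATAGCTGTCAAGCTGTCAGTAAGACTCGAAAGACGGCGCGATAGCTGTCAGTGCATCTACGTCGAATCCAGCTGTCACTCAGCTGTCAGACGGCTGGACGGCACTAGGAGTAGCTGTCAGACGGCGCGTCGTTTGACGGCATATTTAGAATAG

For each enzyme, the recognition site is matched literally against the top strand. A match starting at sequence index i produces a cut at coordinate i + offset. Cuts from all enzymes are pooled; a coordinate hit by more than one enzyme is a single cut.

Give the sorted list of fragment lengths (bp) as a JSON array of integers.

Scan for sites:
  MvoIV (AGCTGTCA, off=6): starts [29, 116, 124, 156, 183, 194, 225] → cuts [35, 122, 130, 162, 189, 200, 231]
  TgoVI (AGAAT, off=0): starts [7, 73, 87, 105, 260] → cuts [7, 73, 87, 105, 260]
  CdoIII (GACGGC, off=1): starts [13, 38, 62, 80, 92, 98, 145, 202, 210, 233, 248] → cuts [14, 39, 63, 81, 93, 99, 146, 203, 211, 234, 249]

All cut coordinates (distinct, sorted): [7, 14, 35, 39, 63, 73, 81, 87, 93, 99, 105, 122, 130, 146, 162, 189, 200, 203, 211, 231, 234, 249, 260]

Fragment lengths:
  7→14: 7 bp
  14→35: 21 bp
  35→39: 4 bp
  39→63: 24 bp
  63→73: 10 bp
  73→81: 8 bp
  81→87: 6 bp
  87→93: 6 bp
  93→99: 6 bp
  99→105: 6 bp
  105→122: 17 bp
  122→130: 8 bp
  130→146: 16 bp
  146→162: 16 bp
  162→189: 27 bp
  189→200: 11 bp
  200→203: 3 bp
  203→211: 8 bp
  211→231: 20 bp
  231→234: 3 bp
  234→249: 15 bp
  249→260: 11 bp
  260→7 (wrap): 267-260+7 = 14 bp

[3,3,4,6,6,6,6,7,8,8,8,10,11,11,14,15,16,16,17,20,21,24,27]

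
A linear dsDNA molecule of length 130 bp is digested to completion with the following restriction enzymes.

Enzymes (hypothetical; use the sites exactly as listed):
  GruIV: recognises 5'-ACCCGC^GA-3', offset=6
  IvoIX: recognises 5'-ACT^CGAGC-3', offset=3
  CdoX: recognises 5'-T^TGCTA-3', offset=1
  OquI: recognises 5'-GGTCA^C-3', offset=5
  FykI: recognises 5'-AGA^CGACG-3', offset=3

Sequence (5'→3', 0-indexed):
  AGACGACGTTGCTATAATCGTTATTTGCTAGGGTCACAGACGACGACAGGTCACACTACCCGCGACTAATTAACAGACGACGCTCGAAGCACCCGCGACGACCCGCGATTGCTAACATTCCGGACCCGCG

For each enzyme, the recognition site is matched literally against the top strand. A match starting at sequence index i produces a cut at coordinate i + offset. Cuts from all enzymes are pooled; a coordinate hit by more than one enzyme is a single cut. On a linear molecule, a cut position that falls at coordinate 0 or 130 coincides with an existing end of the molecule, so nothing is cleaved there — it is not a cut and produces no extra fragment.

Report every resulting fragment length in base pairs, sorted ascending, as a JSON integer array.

[3,3,4,6,10,10,11,13,14,16,19,21]

Per-enzyme occurrences:
  GruIV ACCCGCGA/6: at [57, 90, 100] ⇒ [63, 96, 106]
  IvoIX (ACTCGAGC, off=3): no sites
  CdoX TTGCTA/1: at [8, 24, 108] ⇒ [9, 25, 109]
  OquI GGTCAC/5: at [31, 48] ⇒ [36, 53]
  FykI AGACGACG/3: at [0, 37, 74] ⇒ [3, 40, 77]

All cut coordinates (distinct, sorted): [3, 9, 25, 36, 40, 53, 63, 77, 96, 106, 109]

Fragments:
  [0,3): 3 bp
  [3,9): 6 bp
  [9,25): 16 bp
  [25,36): 11 bp
  [36,40): 4 bp
  [40,53): 13 bp
  [53,63): 10 bp
  [63,77): 14 bp
  [77,96): 19 bp
  [96,106): 10 bp
  [106,109): 3 bp
  [109,130): 21 bp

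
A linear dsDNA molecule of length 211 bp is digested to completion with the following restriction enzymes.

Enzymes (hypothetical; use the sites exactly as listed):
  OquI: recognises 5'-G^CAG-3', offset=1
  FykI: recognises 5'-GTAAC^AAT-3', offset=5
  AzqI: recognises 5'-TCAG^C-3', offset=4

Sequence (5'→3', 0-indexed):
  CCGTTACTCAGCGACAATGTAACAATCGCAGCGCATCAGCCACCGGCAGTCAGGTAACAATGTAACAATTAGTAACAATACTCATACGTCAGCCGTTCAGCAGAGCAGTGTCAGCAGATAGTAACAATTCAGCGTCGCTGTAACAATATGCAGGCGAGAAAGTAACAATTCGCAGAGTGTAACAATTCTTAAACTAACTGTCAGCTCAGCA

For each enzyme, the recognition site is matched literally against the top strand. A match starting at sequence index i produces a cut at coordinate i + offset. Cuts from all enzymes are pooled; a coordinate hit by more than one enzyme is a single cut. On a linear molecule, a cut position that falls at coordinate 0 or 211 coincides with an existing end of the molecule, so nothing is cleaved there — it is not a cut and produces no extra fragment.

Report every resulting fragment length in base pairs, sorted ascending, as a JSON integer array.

[2,5,5,5,6,6,7,7,8,8,9,10,11,11,11,11,12,12,12,16,16,21]

Site scan:
  OquI GCAG/1: at [27, 45, 99, 104, 113, 149, 171] ⇒ [28, 46, 100, 105, 114, 150, 172]
  FykI GTAACAAT/5: at [18, 53, 61, 71, 120, 139, 161, 178] ⇒ [23, 58, 66, 76, 125, 144, 166, 183]
  AzqI TCAGC/4: at [7, 35, 88, 96, 110, 128, 200, 205] ⇒ [11, 39, 92, 100, 114, 132, 204, 209]

All cut coordinates (distinct, sorted): [11, 23, 28, 39, 46, 58, 66, 76, 92, 100, 105, 114, 125, 132, 144, 150, 166, 172, 183, 204, 209]

Fragments:
  [0,11): 11 bp
  [11,23): 12 bp
  [23,28): 5 bp
  [28,39): 11 bp
  [39,46): 7 bp
  [46,58): 12 bp
  [58,66): 8 bp
  [66,76): 10 bp
  [76,92): 16 bp
  [92,100): 8 bp
  [100,105): 5 bp
  [105,114): 9 bp
  [114,125): 11 bp
  [125,132): 7 bp
  [132,144): 12 bp
  [144,150): 6 bp
  [150,166): 16 bp
  [166,172): 6 bp
  [172,183): 11 bp
  [183,204): 21 bp
  [204,209): 5 bp
  [209,211): 2 bp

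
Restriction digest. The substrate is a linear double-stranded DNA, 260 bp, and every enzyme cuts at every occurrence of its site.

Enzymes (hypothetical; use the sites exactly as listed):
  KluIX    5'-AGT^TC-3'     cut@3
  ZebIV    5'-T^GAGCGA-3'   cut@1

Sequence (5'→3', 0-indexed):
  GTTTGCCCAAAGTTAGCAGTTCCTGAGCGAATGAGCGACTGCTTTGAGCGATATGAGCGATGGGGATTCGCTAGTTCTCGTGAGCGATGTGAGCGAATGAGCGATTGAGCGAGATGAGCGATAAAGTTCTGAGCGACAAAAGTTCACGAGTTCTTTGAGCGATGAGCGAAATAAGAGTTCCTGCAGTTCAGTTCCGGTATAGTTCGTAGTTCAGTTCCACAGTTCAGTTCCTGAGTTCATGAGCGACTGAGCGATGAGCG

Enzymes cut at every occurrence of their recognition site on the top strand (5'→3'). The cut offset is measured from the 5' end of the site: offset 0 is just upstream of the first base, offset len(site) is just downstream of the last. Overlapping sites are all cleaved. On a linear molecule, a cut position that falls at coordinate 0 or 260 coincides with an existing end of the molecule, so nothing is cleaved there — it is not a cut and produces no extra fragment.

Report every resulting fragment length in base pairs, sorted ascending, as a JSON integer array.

[3,4,4,5,5,5,5,6,7,7,8,8,8,8,8,8,8,9,9,9,9,11,12,12,13,13,15,20,21]

Per-enzyme occurrences:
  KluIX AGTTC/3: at [17, 72, 124, 140, 148, 175, 184, 189, 200, 207, 212, 220, 225, 233] ⇒ [20, 75, 127, 143, 151, 178, 187, 192, 203, 210, 215, 223, 228, 236]
  ZebIV TGAGCGA/1: at [23, 31, 44, 53, 80, 89, 97, 105, 114, 129, 155, 162, 239, 247] ⇒ [24, 32, 45, 54, 81, 90, 98, 106, 115, 130, 156, 163, 240, 248]

Pooled cuts: [20, 24, 32, 45, 54, 75, 81, 90, 98, 106, 115, 127, 130, 143, 151, 156, 163, 178, 187, 192, 203, 210, 215, 223, 228, 236, 240, 248]

Fragments:
  [0,20): 20 bp
  [20,24): 4 bp
  [24,32): 8 bp
  [32,45): 13 bp
  [45,54): 9 bp
  [54,75): 21 bp
  [75,81): 6 bp
  [81,90): 9 bp
  [90,98): 8 bp
  [98,106): 8 bp
  [106,115): 9 bp
  [115,127): 12 bp
  [127,130): 3 bp
  [130,143): 13 bp
  [143,151): 8 bp
  [151,156): 5 bp
  [156,163): 7 bp
  [163,178): 15 bp
  [178,187): 9 bp
  [187,192): 5 bp
  [192,203): 11 bp
  [203,210): 7 bp
  [210,215): 5 bp
  [215,223): 8 bp
  [223,228): 5 bp
  [228,236): 8 bp
  [236,240): 4 bp
  [240,248): 8 bp
  [248,260): 12 bp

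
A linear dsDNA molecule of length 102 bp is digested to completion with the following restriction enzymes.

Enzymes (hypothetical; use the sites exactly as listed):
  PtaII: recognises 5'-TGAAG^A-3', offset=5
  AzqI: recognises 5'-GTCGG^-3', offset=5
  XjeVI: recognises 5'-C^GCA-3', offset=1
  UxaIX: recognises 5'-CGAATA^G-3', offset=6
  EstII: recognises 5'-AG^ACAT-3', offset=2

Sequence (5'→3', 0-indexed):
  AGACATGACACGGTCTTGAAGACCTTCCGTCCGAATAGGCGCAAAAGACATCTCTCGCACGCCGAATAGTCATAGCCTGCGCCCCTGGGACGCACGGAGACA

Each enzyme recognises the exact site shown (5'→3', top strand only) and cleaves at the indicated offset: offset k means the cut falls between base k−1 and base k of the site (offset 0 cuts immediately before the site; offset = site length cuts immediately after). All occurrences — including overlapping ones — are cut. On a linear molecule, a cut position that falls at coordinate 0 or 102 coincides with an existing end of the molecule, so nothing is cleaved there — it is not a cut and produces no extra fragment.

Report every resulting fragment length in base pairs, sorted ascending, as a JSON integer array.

[2,3,7,9,11,12,16,19,23]

Site scan:
  PtaII (TGAAGA, off=5): starts [16] → cuts [21]
  AzqI (GTCGG, off=5): no sites
  XjeVI (CGCA, off=1): starts [39, 55, 90] → cuts [40, 56, 91]
  UxaIX (CGAATAG, off=6): starts [31, 62] → cuts [37, 68]
  EstII (AGACAT, off=2): starts [0, 45] → cuts [2, 47]

All cut coordinates (distinct, sorted): [2, 21, 37, 40, 47, 56, 68, 91]

Fragment lengths:
  [0,2): 2 bp
  [2,21): 19 bp
  [21,37): 16 bp
  [37,40): 3 bp
  [40,47): 7 bp
  [47,56): 9 bp
  [56,68): 12 bp
  [68,91): 23 bp
  [91,102): 11 bp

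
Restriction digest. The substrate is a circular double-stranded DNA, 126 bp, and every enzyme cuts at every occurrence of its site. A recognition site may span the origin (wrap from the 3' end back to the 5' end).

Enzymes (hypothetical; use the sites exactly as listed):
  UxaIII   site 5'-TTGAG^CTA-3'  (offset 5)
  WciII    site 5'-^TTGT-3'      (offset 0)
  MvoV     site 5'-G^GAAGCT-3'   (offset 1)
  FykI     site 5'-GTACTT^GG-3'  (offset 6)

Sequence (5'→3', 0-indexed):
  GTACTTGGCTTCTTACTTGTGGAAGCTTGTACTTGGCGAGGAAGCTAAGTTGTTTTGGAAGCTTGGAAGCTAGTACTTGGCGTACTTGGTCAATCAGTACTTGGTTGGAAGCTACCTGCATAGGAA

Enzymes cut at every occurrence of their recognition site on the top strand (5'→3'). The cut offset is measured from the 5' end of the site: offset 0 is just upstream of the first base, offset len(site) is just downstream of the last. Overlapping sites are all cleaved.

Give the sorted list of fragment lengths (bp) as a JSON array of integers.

[5,5,5,6,8,8,8,9,9,10,13,15,25]

Site scan:
  UxaIII (TTGAGCTA, off=5): no sites
  WciII (TTGT, off=0): starts [16, 26, 49] → cuts [16, 26, 49]
  MvoV (GGAAGCT, off=1): starts [20, 39, 56, 64, 106] → cuts [21, 40, 57, 65, 107]
  FykI (GTACTTGG, off=6): starts [0, 28, 72, 81, 96] → cuts [6, 34, 78, 87, 102]

All cut coordinates (distinct, sorted): [6, 16, 21, 26, 34, 40, 49, 57, 65, 78, 87, 102, 107]

Fragment lengths:
  6→16: 10 bp
  16→21: 5 bp
  21→26: 5 bp
  26→34: 8 bp
  34→40: 6 bp
  40→49: 9 bp
  49→57: 8 bp
  57→65: 8 bp
  65→78: 13 bp
  78→87: 9 bp
  87→102: 15 bp
  102→107: 5 bp
  107→6 (wrap): 126-107+6 = 25 bp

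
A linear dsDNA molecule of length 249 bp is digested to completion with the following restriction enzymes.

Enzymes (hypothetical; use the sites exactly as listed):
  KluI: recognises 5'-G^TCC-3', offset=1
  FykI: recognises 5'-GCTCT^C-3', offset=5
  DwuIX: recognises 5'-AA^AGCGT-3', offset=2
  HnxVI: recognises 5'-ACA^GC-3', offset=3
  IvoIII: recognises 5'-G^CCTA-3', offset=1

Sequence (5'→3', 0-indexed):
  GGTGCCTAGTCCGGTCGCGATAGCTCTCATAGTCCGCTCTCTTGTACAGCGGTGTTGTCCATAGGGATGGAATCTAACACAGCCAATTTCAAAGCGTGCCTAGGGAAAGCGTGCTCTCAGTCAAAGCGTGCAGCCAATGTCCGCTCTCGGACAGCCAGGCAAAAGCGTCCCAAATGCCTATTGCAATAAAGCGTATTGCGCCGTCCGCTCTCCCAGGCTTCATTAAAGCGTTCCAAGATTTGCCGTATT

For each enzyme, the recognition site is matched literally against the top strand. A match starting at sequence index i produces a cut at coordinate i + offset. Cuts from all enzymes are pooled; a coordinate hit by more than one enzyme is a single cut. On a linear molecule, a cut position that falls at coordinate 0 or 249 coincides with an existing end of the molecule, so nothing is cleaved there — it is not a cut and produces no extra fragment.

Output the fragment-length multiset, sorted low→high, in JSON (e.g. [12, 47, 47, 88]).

Site scan:
  KluI (GTCC, off=1): starts [8, 31, 56, 138, 166, 202] → cuts [9, 32, 57, 139, 167, 203]
  FykI (GCTCTC, off=5): starts [22, 35, 112, 142, 206] → cuts [27, 40, 117, 147, 211]
  DwuIX (AAAGCGT, off=2): starts [90, 105, 122, 161, 187, 224] → cuts [92, 107, 124, 163, 189, 226]
  HnxVI (ACAGC, off=3): starts [45, 78, 150] → cuts [48, 81, 153]
  IvoIII (GCCTA, off=1): starts [3, 97, 175] → cuts [4, 98, 176]

Pooled cuts: [4, 9, 27, 32, 40, 48, 57, 81, 92, 98, 107, 117, 124, 139, 147, 153, 163, 167, 176, 189, 203, 211, 226]

Fragment lengths:
  [0,4): 4 bp
  [4,9): 5 bp
  [9,27): 18 bp
  [27,32): 5 bp
  [32,40): 8 bp
  [40,48): 8 bp
  [48,57): 9 bp
  [57,81): 24 bp
  [81,92): 11 bp
  [92,98): 6 bp
  [98,107): 9 bp
  [107,117): 10 bp
  [117,124): 7 bp
  [124,139): 15 bp
  [139,147): 8 bp
  [147,153): 6 bp
  [153,163): 10 bp
  [163,167): 4 bp
  [167,176): 9 bp
  [176,189): 13 bp
  [189,203): 14 bp
  [203,211): 8 bp
  [211,226): 15 bp
  [226,249): 23 bp

[4,4,5,5,6,6,7,8,8,8,8,9,9,9,10,10,11,13,14,15,15,18,23,24]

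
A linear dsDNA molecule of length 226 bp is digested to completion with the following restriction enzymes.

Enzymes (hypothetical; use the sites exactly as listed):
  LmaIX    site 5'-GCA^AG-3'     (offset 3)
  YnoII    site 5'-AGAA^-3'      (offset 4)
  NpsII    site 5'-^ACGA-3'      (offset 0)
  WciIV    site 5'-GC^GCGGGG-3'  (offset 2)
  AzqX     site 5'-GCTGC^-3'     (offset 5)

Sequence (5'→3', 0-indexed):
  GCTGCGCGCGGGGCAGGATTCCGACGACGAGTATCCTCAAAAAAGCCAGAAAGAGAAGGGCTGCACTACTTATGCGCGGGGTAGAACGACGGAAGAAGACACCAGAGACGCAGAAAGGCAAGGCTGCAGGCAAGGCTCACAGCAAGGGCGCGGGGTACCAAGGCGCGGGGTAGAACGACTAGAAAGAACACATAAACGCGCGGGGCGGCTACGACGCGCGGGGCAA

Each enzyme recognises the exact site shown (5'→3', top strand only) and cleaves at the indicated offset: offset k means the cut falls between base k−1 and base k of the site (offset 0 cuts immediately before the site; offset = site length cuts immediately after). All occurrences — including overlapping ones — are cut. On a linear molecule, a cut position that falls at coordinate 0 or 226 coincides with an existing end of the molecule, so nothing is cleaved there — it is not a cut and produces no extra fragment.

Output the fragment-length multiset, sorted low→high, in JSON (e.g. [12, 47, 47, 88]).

[1,1,2,3,4,5,5,5,5,6,7,7,7,9,9,10,10,11,11,11,11,12,15,16,18,25]

Site scan:
  LmaIX (GCAAG, off=3): starts [117, 129, 141] → cuts [120, 132, 144]
  YnoII (AGAA, off=4): starts [47, 53, 82, 93, 111, 171, 180, 184] → cuts [51, 57, 86, 97, 115, 175, 184, 188]
  NpsII (ACGA, off=0): starts [23, 26, 85, 174, 210] → cuts [23, 26, 85, 174, 210]
  WciIV (GCGCGGGG, off=2): starts [5, 73, 147, 162, 197, 215] → cuts [7, 75, 149, 164, 199, 217]
  AzqX (GCTGC, off=5): starts [0, 59, 122] → cuts [5, 64, 127]

All cut coordinates (distinct, sorted): [5, 7, 23, 26, 51, 57, 64, 75, 85, 86, 97, 115, 120, 127, 132, 144, 149, 164, 174, 175, 184, 188, 199, 210, 217]

Fragment lengths:
  [0,5): 5 bp
  [5,7): 2 bp
  [7,23): 16 bp
  [23,26): 3 bp
  [26,51): 25 bp
  [51,57): 6 bp
  [57,64): 7 bp
  [64,75): 11 bp
  [75,85): 10 bp
  [85,86): 1 bp
  [86,97): 11 bp
  [97,115): 18 bp
  [115,120): 5 bp
  [120,127): 7 bp
  [127,132): 5 bp
  [132,144): 12 bp
  [144,149): 5 bp
  [149,164): 15 bp
  [164,174): 10 bp
  [174,175): 1 bp
  [175,184): 9 bp
  [184,188): 4 bp
  [188,199): 11 bp
  [199,210): 11 bp
  [210,217): 7 bp
  [217,226): 9 bp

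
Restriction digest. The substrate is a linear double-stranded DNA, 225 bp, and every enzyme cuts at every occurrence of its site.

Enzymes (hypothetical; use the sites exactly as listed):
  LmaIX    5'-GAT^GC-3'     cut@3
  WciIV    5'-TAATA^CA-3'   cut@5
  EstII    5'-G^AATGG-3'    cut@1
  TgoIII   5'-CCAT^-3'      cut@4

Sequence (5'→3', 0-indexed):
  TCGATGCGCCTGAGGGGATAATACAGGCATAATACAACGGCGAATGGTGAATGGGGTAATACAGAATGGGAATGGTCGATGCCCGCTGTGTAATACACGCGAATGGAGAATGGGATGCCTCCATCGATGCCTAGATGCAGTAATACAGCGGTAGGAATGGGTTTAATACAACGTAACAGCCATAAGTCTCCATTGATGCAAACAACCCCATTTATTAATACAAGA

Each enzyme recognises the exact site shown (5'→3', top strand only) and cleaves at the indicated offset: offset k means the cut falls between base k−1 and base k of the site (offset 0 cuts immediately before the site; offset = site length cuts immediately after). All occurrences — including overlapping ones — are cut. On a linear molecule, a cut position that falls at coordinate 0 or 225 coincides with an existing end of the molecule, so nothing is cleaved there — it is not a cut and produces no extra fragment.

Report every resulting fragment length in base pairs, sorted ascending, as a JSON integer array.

[3,4,4,5,5,6,6,7,7,8,8,8,8,9,9,10,10,10,11,12,13,14,15,15,18]

Site scan:
  LmaIX (GATGC, off=3): starts [2, 77, 113, 125, 133, 194] → cuts [5, 80, 116, 128, 136, 197]
  WciIV (TAATACA, off=5): starts [18, 29, 56, 90, 140, 163, 215] → cuts [23, 34, 61, 95, 145, 168, 220]
  EstII (GAATGG, off=1): starts [41, 48, 63, 69, 100, 107, 154] → cuts [42, 49, 64, 70, 101, 108, 155]
  TgoIII (CCAT, off=4): starts [120, 179, 189, 207] → cuts [124, 183, 193, 211]

Pooled cuts: [5, 23, 34, 42, 49, 61, 64, 70, 80, 95, 101, 108, 116, 124, 128, 136, 145, 155, 168, 183, 193, 197, 211, 220]

Fragments:
  [0,5): 5 bp
  [5,23): 18 bp
  [23,34): 11 bp
  [34,42): 8 bp
  [42,49): 7 bp
  [49,61): 12 bp
  [61,64): 3 bp
  [64,70): 6 bp
  [70,80): 10 bp
  [80,95): 15 bp
  [95,101): 6 bp
  [101,108): 7 bp
  [108,116): 8 bp
  [116,124): 8 bp
  [124,128): 4 bp
  [128,136): 8 bp
  [136,145): 9 bp
  [145,155): 10 bp
  [155,168): 13 bp
  [168,183): 15 bp
  [183,193): 10 bp
  [193,197): 4 bp
  [197,211): 14 bp
  [211,220): 9 bp
  [220,225): 5 bp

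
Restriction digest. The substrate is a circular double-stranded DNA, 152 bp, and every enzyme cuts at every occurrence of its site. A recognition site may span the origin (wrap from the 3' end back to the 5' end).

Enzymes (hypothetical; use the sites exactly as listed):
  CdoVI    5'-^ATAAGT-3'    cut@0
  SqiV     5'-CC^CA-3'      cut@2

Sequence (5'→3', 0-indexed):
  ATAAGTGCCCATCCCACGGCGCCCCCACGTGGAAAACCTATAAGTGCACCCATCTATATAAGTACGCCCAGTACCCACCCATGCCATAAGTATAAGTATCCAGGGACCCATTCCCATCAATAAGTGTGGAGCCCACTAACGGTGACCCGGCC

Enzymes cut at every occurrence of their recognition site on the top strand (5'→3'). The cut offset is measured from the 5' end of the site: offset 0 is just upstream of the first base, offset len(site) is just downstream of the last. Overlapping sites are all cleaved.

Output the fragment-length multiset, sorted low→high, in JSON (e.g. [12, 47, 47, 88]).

Per-enzyme occurrences:
  CdoVI (ATAAGT, off=0): starts [0, 39, 57, 85, 91, 119] → cuts [0, 39, 57, 85, 91, 119]
  SqiV (CCCA, off=2): starts [7, 12, 23, 48, 66, 73, 77, 106, 112, 131] → cuts [9, 14, 25, 50, 68, 75, 79, 108, 114, 133]

Pooled cuts: [0, 9, 14, 25, 39, 50, 57, 68, 75, 79, 85, 91, 108, 114, 119, 133]

Fragment lengths:
  0→9: 9 bp
  9→14: 5 bp
  14→25: 11 bp
  25→39: 14 bp
  39→50: 11 bp
  50→57: 7 bp
  57→68: 11 bp
  68→75: 7 bp
  75→79: 4 bp
  79→85: 6 bp
  85→91: 6 bp
  91→108: 17 bp
  108→114: 6 bp
  114→119: 5 bp
  119→133: 14 bp
  133→0 (wrap): 152-133+0 = 19 bp

[4,5,5,6,6,6,7,7,9,11,11,11,14,14,17,19]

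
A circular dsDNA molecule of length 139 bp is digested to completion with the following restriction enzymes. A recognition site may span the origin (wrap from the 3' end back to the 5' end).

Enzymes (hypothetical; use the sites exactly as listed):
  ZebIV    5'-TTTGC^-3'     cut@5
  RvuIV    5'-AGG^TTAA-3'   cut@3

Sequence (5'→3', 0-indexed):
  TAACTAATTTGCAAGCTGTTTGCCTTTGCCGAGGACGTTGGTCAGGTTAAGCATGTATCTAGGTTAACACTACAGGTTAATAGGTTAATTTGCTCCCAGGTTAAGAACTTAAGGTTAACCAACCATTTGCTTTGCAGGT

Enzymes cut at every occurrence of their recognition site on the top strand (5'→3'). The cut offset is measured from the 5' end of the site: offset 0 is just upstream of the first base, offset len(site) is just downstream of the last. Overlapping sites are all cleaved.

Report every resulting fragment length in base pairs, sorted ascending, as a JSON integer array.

Scan for sites:
  ZebIV TTTGC/5: at [7, 18, 24, 88, 125, 130] ⇒ [12, 23, 29, 93, 130, 135]
  RvuIV AGGTTAA/3: at [43, 60, 73, 81, 97, 111, 135] ⇒ [46, 63, 76, 84, 100, 114, 138]

All cut coordinates (distinct, sorted): [12, 23, 29, 46, 63, 76, 84, 93, 100, 114, 130, 135, 138]

Fragment lengths:
  12→23: 11 bp
  23→29: 6 bp
  29→46: 17 bp
  46→63: 17 bp
  63→76: 13 bp
  76→84: 8 bp
  84→93: 9 bp
  93→100: 7 bp
  100→114: 14 bp
  114→130: 16 bp
  130→135: 5 bp
  135→138: 3 bp
  138→12 (wrap): 139-138+12 = 13 bp

[3,5,6,7,8,9,11,13,13,14,16,17,17]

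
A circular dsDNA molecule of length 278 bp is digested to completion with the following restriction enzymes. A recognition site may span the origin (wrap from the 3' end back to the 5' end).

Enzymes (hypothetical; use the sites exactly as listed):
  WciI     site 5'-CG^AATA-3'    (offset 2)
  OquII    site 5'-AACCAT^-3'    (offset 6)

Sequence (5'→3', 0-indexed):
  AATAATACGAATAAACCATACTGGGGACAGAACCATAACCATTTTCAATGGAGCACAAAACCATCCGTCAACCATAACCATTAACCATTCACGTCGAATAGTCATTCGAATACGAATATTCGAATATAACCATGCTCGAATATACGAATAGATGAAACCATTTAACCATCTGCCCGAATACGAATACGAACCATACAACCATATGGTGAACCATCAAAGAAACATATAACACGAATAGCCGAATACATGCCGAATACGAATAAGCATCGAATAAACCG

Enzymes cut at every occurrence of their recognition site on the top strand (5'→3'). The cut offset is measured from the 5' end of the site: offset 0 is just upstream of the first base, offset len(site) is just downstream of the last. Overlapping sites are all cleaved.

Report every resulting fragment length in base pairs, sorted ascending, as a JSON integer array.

Scan for sites:
  WciI CGAATA/2: at [7, 94, 106, 112, 120, 136, 144, 174, 180, 231, 239, 250, 256, 267, 276] ⇒ [0, 9, 96, 108, 114, 122, 138, 146, 176, 182, 233, 241, 252, 258, 269]
  OquII AACCAT/6: at [13, 30, 36, 58, 69, 75, 82, 127, 155, 163, 188, 196, 208] ⇒ [19, 36, 42, 64, 75, 81, 88, 133, 161, 169, 194, 202, 214]

All cut coordinates (distinct, sorted): [0, 9, 19, 36, 42, 64, 75, 81, 88, 96, 108, 114, 122, 133, 138, 146, 161, 169, 176, 182, 194, 202, 214, 233, 241, 252, 258, 269]

Fragments:
  0→9: 9 bp
  9→19: 10 bp
  19→36: 17 bp
  36→42: 6 bp
  42→64: 22 bp
  64→75: 11 bp
  75→81: 6 bp
  81→88: 7 bp
  88→96: 8 bp
  96→108: 12 bp
  108→114: 6 bp
  114→122: 8 bp
  122→133: 11 bp
  133→138: 5 bp
  138→146: 8 bp
  146→161: 15 bp
  161→169: 8 bp
  169→176: 7 bp
  176→182: 6 bp
  182→194: 12 bp
  194→202: 8 bp
  202→214: 12 bp
  214→233: 19 bp
  233→241: 8 bp
  241→252: 11 bp
  252→258: 6 bp
  258→269: 11 bp
  269→0 (wrap): 278-269+0 = 9 bp

[5,6,6,6,6,6,7,7,8,8,8,8,8,8,9,9,10,11,11,11,11,12,12,12,15,17,19,22]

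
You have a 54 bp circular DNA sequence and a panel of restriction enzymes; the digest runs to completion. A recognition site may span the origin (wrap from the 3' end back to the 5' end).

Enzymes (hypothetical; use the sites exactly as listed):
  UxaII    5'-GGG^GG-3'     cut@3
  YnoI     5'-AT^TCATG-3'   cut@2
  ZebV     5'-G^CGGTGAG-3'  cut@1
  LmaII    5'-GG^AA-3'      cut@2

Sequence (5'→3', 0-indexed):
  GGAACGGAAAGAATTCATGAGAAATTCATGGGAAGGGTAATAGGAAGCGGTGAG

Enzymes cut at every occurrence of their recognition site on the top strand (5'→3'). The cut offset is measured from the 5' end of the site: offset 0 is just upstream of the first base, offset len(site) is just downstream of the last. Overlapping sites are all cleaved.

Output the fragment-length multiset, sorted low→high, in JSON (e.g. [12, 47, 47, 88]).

[3,5,7,7,9,11,12]

Per-enzyme occurrences:
  UxaII (GGGGG, off=3): no sites
  YnoI ATTCATG/2: at [12, 23] ⇒ [14, 25]
  ZebV GCGGTGAG/1: at [46] ⇒ [47]
  LmaII GGAA/2: at [0, 5, 30, 42] ⇒ [2, 7, 32, 44]

All cut coordinates (distinct, sorted): [2, 7, 14, 25, 32, 44, 47]

Fragment lengths:
  2→7: 5 bp
  7→14: 7 bp
  14→25: 11 bp
  25→32: 7 bp
  32→44: 12 bp
  44→47: 3 bp
  47→2 (wrap): 54-47+2 = 9 bp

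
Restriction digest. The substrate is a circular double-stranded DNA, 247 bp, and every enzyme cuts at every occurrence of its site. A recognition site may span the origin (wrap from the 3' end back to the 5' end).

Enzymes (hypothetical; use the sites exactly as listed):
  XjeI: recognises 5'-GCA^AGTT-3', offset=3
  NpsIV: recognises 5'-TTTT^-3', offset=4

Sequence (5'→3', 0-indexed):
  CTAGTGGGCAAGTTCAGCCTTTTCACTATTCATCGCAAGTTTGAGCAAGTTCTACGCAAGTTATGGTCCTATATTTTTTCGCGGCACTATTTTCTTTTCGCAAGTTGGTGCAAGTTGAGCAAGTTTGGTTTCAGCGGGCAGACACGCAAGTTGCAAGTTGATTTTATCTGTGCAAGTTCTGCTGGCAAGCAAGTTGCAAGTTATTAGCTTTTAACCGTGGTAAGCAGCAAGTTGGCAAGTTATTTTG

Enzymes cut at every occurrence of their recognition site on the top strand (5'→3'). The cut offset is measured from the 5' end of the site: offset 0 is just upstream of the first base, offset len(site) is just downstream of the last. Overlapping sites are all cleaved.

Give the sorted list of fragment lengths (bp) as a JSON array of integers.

Per-enzyme occurrences:
  XjeI GCAAGTT/3: at [7, 34, 44, 55, 99, 109, 118, 145, 152, 171, 188, 195, 226, 234] ⇒ [10, 37, 47, 58, 102, 112, 121, 148, 155, 174, 191, 198, 229, 237]
  NpsIV TTTT/4: at [19, 73, 74, 75, 89, 94, 161, 208, 242] ⇒ [23, 77, 78, 79, 93, 98, 165, 212, 246]

All cut coordinates (distinct, sorted): [10, 23, 37, 47, 58, 77, 78, 79, 93, 98, 102, 112, 121, 148, 155, 165, 174, 191, 198, 212, 229, 237, 246]

Fragment lengths:
  10→23: 13 bp
  23→37: 14 bp
  37→47: 10 bp
  47→58: 11 bp
  58→77: 19 bp
  77→78: 1 bp
  78→79: 1 bp
  79→93: 14 bp
  93→98: 5 bp
  98→102: 4 bp
  102→112: 10 bp
  112→121: 9 bp
  121→148: 27 bp
  148→155: 7 bp
  155→165: 10 bp
  165→174: 9 bp
  174→191: 17 bp
  191→198: 7 bp
  198→212: 14 bp
  212→229: 17 bp
  229→237: 8 bp
  237→246: 9 bp
  246→10 (wrap): 247-246+10 = 11 bp

[1,1,4,5,7,7,8,9,9,9,10,10,10,11,11,13,14,14,14,17,17,19,27]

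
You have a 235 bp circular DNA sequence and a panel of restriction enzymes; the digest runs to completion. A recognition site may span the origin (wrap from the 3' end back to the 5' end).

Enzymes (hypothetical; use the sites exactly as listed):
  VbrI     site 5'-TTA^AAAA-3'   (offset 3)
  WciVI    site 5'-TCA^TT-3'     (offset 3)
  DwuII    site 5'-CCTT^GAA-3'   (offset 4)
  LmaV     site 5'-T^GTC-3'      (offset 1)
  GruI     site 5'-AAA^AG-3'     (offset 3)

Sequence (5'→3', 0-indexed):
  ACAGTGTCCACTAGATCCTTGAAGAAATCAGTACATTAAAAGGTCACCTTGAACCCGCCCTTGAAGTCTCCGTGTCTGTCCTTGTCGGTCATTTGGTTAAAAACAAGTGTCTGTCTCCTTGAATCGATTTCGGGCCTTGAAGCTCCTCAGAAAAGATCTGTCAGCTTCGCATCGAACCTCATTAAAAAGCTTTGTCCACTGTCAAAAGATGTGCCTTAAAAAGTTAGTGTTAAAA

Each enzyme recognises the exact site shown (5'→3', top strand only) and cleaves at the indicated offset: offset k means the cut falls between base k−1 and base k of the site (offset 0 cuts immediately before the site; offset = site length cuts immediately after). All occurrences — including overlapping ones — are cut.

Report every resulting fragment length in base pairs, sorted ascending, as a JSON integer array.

Scan for sites:
  VbrI TTAAAAA/3: at [96, 181, 215, 229] ⇒ [99, 184, 218, 232]
  WciVI TCATT/3: at [88, 178] ⇒ [91, 181]
  DwuII CCTTGAA/4: at [16, 46, 58, 116, 134] ⇒ [20, 50, 62, 120, 138]
  LmaV TGTC/1: at [4, 72, 76, 82, 107, 111, 158, 192, 199] ⇒ [5, 73, 77, 83, 108, 112, 159, 193, 200]
  GruI AAAAG/3: at [37, 150, 184, 203, 218] ⇒ [40, 153, 187, 206, 221]

All cut coordinates (distinct, sorted): [5, 20, 40, 50, 62, 73, 77, 83, 91, 99, 108, 112, 120, 138, 153, 159, 181, 184, 187, 193, 200, 206, 218, 221, 232]

Fragments:
  5→20: 15 bp
  20→40: 20 bp
  40→50: 10 bp
  50→62: 12 bp
  62→73: 11 bp
  73→77: 4 bp
  77→83: 6 bp
  83→91: 8 bp
  91→99: 8 bp
  99→108: 9 bp
  108→112: 4 bp
  112→120: 8 bp
  120→138: 18 bp
  138→153: 15 bp
  153→159: 6 bp
  159→181: 22 bp
  181→184: 3 bp
  184→187: 3 bp
  187→193: 6 bp
  193→200: 7 bp
  200→206: 6 bp
  206→218: 12 bp
  218→221: 3 bp
  221→232: 11 bp
  232→5 (wrap): 235-232+5 = 8 bp

[3,3,3,4,4,6,6,6,6,7,8,8,8,8,9,10,11,11,12,12,15,15,18,20,22]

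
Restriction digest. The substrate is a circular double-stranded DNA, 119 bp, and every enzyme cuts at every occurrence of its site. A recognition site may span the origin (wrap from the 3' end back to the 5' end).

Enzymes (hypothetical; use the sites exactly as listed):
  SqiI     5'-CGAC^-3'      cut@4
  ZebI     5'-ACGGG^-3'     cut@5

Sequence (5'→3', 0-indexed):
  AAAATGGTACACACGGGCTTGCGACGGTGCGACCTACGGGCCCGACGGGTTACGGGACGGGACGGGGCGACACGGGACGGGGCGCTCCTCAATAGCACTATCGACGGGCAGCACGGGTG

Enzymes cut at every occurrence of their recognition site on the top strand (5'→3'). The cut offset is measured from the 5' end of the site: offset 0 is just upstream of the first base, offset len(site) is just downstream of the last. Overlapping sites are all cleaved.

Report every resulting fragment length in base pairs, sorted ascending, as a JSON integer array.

Scan for sites:
  SqiI (CGAC, off=4): starts [21, 29, 42, 67, 101] → cuts [25, 33, 46, 71, 105]
  ZebI (ACGGG, off=5): starts [12, 35, 44, 51, 56, 61, 71, 76, 103, 112] → cuts [17, 40, 49, 56, 61, 66, 76, 81, 108, 117]

Pooled cuts: [17, 25, 33, 40, 46, 49, 56, 61, 66, 71, 76, 81, 105, 108, 117]

Fragment lengths:
  17→25: 8 bp
  25→33: 8 bp
  33→40: 7 bp
  40→46: 6 bp
  46→49: 3 bp
  49→56: 7 bp
  56→61: 5 bp
  61→66: 5 bp
  66→71: 5 bp
  71→76: 5 bp
  76→81: 5 bp
  81→105: 24 bp
  105→108: 3 bp
  108→117: 9 bp
  117→17 (wrap): 119-117+17 = 19 bp

[3,3,5,5,5,5,5,6,7,7,8,8,9,19,24]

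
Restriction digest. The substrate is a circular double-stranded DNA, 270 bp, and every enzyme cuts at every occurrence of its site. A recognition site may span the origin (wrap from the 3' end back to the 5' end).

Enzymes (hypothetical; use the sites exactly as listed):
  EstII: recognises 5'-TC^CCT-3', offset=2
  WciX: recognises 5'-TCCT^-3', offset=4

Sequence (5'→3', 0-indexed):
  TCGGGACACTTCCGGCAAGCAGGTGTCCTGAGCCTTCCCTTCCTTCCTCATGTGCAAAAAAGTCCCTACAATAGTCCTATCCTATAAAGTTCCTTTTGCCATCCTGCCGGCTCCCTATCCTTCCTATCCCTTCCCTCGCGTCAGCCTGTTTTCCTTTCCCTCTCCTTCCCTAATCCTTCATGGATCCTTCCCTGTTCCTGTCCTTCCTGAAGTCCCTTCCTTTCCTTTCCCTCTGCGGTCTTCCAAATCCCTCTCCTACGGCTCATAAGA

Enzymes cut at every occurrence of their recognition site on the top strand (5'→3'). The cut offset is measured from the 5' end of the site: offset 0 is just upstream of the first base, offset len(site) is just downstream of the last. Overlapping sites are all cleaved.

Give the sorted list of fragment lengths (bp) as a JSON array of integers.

Site scan:
  EstII (TCCCT, off=2): starts [35, 62, 111, 126, 131, 156, 166, 188, 212, 227, 247] → cuts [37, 64, 113, 128, 133, 158, 168, 190, 214, 229, 249]
  WciX (TCCT, off=4): starts [25, 40, 44, 74, 79, 90, 101, 117, 121, 151, 162, 173, 184, 195, 200, 204, 217, 222, 253] → cuts [29, 44, 48, 78, 83, 94, 105, 121, 125, 155, 166, 177, 188, 199, 204, 208, 221, 226, 257]

Pooled cuts: [29, 37, 44, 48, 64, 78, 83, 94, 105, 113, 121, 125, 128, 133, 155, 158, 166, 168, 177, 188, 190, 199, 204, 208, 214, 221, 226, 229, 249, 257]

Fragment lengths:
  29→37: 8 bp
  37→44: 7 bp
  44→48: 4 bp
  48→64: 16 bp
  64→78: 14 bp
  78→83: 5 bp
  83→94: 11 bp
  94→105: 11 bp
  105→113: 8 bp
  113→121: 8 bp
  121→125: 4 bp
  125→128: 3 bp
  128→133: 5 bp
  133→155: 22 bp
  155→158: 3 bp
  158→166: 8 bp
  166→168: 2 bp
  168→177: 9 bp
  177→188: 11 bp
  188→190: 2 bp
  190→199: 9 bp
  199→204: 5 bp
  204→208: 4 bp
  208→214: 6 bp
  214→221: 7 bp
  221→226: 5 bp
  226→229: 3 bp
  229→249: 20 bp
  249→257: 8 bp
  257→29 (wrap): 270-257+29 = 42 bp

[2,2,3,3,3,4,4,4,5,5,5,5,6,7,7,8,8,8,8,8,9,9,11,11,11,14,16,20,22,42]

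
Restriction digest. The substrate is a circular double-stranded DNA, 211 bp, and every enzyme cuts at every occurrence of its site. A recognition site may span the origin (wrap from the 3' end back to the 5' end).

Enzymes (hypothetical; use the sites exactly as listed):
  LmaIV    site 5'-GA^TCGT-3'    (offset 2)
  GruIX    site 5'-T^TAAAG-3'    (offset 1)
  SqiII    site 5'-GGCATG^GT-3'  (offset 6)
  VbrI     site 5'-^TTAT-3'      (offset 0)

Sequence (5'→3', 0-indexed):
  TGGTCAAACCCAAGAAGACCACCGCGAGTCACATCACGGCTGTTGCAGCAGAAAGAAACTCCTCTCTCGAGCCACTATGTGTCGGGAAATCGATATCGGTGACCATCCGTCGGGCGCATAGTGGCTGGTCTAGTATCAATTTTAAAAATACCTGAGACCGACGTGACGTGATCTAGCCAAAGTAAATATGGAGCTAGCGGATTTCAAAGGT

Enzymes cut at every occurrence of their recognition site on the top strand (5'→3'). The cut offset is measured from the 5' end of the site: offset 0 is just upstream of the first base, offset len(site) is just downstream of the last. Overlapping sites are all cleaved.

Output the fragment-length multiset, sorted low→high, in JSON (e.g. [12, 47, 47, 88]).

Site scan:
  LmaIV (GATCGT, off=2): no sites
  GruIX (TTAAAG, off=1): no sites
  SqiII (GGCATGGT, off=6): no sites
  VbrI (TTAT, off=0): no sites

All cut coordinates (distinct, sorted): ∅

Fragments:
  no cuts → one circular fragment of 211 bp

[211]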